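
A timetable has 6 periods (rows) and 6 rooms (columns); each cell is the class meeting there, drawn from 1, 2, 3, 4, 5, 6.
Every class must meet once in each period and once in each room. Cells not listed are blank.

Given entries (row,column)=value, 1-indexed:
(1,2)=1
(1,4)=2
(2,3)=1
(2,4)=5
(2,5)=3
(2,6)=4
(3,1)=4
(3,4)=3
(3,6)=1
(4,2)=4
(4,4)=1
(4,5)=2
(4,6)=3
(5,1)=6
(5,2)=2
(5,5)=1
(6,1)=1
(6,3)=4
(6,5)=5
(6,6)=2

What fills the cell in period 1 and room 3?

5

Period 2, room 1: period 2 has {1, 3, 4, 5} and room 1 has {1, 4, 6}, leaving only 2.
Period 2, room 2: period 2 has {1, 2, 3, 4, 5} and room 2 has {1, 2, 4}, leaving only 6.
Period 3, room 2: period 3 has {1, 3, 4} and room 2 has {1, 2, 4, 6}, leaving only 5.
Period 3, room 5: period 3 has {1, 3, 4, 5} and room 5 has {1, 2, 3, 5}, leaving only 6.
Period 1, room 5: period 1 has {1, 2} and room 5 has {1, 2, 3, 5, 6}, leaving only 4.
Period 3, room 3: period 3 has {1, 3, 4, 5, 6} and room 3 has {1, 4}, leaving only 2.
Period 4, room 1: period 4 has {1, 2, 3, 4} and room 1 has {1, 2, 4, 6}, leaving only 5.
Period 1, room 1: period 1 has {1, 2, 4} and room 1 has {1, 2, 4, 5, 6}, leaving only 3.
Period 4, room 3: period 4 has {1, 2, 3, 4, 5} and room 3 has {1, 2, 4}, leaving only 6.
Period 1 already has {1, 2, 3, 4} and room 3 already has {1, 2, 4, 6}, so period 1, room 3 must be 5.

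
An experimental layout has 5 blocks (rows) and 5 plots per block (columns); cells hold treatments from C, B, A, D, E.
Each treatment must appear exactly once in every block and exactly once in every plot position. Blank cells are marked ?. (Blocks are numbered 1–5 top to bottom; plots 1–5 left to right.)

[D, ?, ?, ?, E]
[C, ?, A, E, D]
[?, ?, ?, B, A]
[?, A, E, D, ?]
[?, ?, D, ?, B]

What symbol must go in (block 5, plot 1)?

Block 2, plot 2: block 2 has {C, A, D, E} and plot 2 has {A}, leaving only B.
Block 1, plot 2: block 1 has {D, E} and plot 2 has {B, A}, leaving only C.
Block 1, plot 3: block 1 has {C, D, E} and plot 3 has {A, D, E}, leaving only B.
Block 1, plot 4: block 1 has {C, B, D, E} and plot 4 has {B, D, E}, leaving only A.
Block 3, plot 1: block 3 has {B, A} and plot 1 has {C, D}, leaving only E.
Block 5 already has {B, D} and plot 1 already has {C, D, E}, so block 5, plot 1 must be A.

A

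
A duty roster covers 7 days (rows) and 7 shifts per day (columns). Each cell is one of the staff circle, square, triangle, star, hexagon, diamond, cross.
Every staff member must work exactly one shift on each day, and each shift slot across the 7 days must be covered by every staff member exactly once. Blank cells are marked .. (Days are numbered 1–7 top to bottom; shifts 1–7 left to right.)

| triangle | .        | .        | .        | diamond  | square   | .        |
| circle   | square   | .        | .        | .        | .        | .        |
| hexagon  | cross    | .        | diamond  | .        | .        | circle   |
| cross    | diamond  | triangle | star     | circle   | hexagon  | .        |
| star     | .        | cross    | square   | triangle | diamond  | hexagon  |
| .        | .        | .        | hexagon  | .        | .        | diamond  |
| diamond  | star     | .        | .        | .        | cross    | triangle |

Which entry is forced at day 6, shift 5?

Day 4, shift 7: day 4 has {circle, triangle, star, hexagon, diamond, cross} and shift 7 has {circle, triangle, hexagon, diamond}, leaving only square.
Day 5, shift 2: day 5 has {square, triangle, star, hexagon, diamond, cross} and shift 2 has {square, star, diamond, cross}, leaving only circle.
Day 1, shift 2: day 1 has {square, triangle, diamond} and shift 2 has {circle, square, star, diamond, cross}, leaving only hexagon.
Day 6, shift 1: day 6 has {hexagon, diamond} and shift 1 has {circle, triangle, star, hexagon, diamond, cross}, leaving only square.
Day 6, shift 2: day 6 has {square, hexagon, diamond} and shift 2 has {circle, square, star, hexagon, diamond, cross}, leaving only triangle.
Day 7, shift 4: day 7 has {triangle, star, diamond, cross} and shift 4 has {square, star, hexagon, diamond}, leaving only circle.
Day 1, shift 4: day 1 has {square, triangle, hexagon, diamond} and shift 4 has {circle, square, star, hexagon, diamond}, leaving only cross.
Day 1, shift 7: day 1 has {square, triangle, hexagon, diamond, cross} and shift 7 has {circle, square, triangle, hexagon, diamond}, leaving only star.
Day 1, shift 3: day 1 has {square, triangle, star, hexagon, diamond, cross} and shift 3 has {triangle, cross}, leaving only circle.
Day 2, shift 4: day 2 has {circle, square} and shift 4 has {circle, square, star, hexagon, diamond, cross}, leaving only triangle.
Day 2, shift 6: day 2 has {circle, square, triangle} and shift 6 has {square, hexagon, diamond, cross}, leaving only star.
Day 2, shift 7: day 2 has {circle, square, triangle, star} and shift 7 has {circle, square, triangle, star, hexagon, diamond}, leaving only cross.
Day 2, shift 5: day 2 has {circle, square, triangle, star, cross} and shift 5 has {circle, triangle, diamond}, leaving only hexagon.
Day 2, shift 3: day 2 has {circle, square, triangle, star, hexagon, cross} and shift 3 has {circle, triangle, cross}, leaving only diamond.
Day 3, shift 6: day 3 has {circle, hexagon, diamond, cross} and shift 6 has {square, star, hexagon, diamond, cross}, leaving only triangle.
Day 6, shift 3: day 6 has {square, triangle, hexagon, diamond} and shift 3 has {circle, triangle, diamond, cross}, leaving only star.
Day 6 already has {square, triangle, star, hexagon, diamond} and shift 5 already has {circle, triangle, hexagon, diamond}, so day 6, shift 5 must be cross.

cross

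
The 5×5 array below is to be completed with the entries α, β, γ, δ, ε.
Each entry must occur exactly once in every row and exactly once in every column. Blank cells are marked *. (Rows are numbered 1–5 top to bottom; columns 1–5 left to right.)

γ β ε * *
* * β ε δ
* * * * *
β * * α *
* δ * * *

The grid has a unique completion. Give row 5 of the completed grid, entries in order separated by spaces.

Row 1, column 4: row 1 has {β, γ, ε} and column 4 has {α, ε}, leaving only δ.
Row 1, column 5: row 1 has {β, γ, δ, ε} and column 5 has {δ}, leaving only α.
Row 2, column 1: row 2 has {β, δ, ε} and column 1 has {β, γ}, leaving only α.
Row 5, column 1: row 5 has {δ} and column 1 has {α, β, γ}, leaving only ε.
Row 2, column 2: row 2 has {α, β, δ, ε} and column 2 has {β, δ}, leaving only γ.
Row 3, column 1: row 3 has {} and column 1 has {α, β, γ, ε}, leaving only δ.
Row 4, column 2: row 4 has {α, β} and column 2 has {β, γ, δ}, leaving only ε.
Row 3, column 2: row 3 has {δ} and column 2 has {β, γ, δ, ε}, leaving only α.
Row 3, column 3: row 3 has {α, δ} and column 3 has {β, ε}, leaving only γ.
Row 5, column 3: row 5 has {δ, ε} and column 3 has {β, γ, ε}, leaving only α.
Row 3, column 4: row 3 has {α, γ, δ} and column 4 has {α, δ, ε}, leaving only β.
Row 5, column 4: row 5 has {α, δ, ε} and column 4 has {α, β, δ, ε}, leaving only γ.
Row 5, column 5: row 5 has {α, γ, δ, ε} and column 5 has {α, δ}, leaving only β.
So row 5 reads: ε δ α γ β.

ε δ α γ β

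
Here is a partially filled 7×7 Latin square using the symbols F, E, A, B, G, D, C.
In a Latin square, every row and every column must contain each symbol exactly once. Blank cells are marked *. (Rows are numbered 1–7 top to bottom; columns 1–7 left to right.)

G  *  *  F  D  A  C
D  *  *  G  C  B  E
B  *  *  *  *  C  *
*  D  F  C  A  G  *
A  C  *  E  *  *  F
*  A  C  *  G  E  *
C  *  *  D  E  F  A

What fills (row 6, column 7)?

D

Row 2, column 2: row 2 has {E, B, G, D, C} and column 2 has {A, D, C}, leaving only F.
Row 2, column 3: row 2 has {F, E, B, G, D, C} and column 3 has {F, C}, leaving only A.
Row 3, column 4: row 3 has {B, C} and column 4 has {F, E, G, D, C}, leaving only A.
Row 3, column 5: row 3 has {A, B, C} and column 5 has {E, A, G, D, C}, leaving only F.
Row 4, column 1: row 4 has {F, A, G, D, C} and column 1 has {A, B, G, D, C}, leaving only E.
Row 4, column 7: row 4 has {F, E, A, G, D, C} and column 7 has {F, E, A, C}, leaving only B.
Row 6 already has {E, A, G, C} and column 7 already has {F, E, A, B, C}, so row 6, column 7 must be D.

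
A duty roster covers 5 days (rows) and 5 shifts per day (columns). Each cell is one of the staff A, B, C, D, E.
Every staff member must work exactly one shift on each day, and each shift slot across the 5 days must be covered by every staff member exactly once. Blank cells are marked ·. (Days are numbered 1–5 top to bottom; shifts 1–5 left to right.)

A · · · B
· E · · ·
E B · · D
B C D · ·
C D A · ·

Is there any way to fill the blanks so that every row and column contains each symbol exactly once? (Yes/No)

Day 1, shift 2: day 1 together with shift 2 already contain {A, B, C, D, E} — every symbol — so nothing can go there. The grid has no valid completion.

No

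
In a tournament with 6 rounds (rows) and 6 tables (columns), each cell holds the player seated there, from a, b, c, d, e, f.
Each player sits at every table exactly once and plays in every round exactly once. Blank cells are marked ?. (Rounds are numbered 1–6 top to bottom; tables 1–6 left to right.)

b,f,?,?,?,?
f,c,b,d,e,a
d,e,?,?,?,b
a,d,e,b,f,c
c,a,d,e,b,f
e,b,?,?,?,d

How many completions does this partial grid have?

Round 1, table 3: eliminating its round and table leaves {a, c}.
Round 1, table 4: eliminating its round and table leaves {a, c}.
Round 1, table 5: eliminating its round and table leaves {a, c, d}.
Round 1, table 6: eliminating its round and table leaves {e}.
Round 3, table 3: eliminating its round and table leaves {a, c, f}.
Round 3, table 4: eliminating its round and table leaves {a, c, f}.
Round 3, table 5: eliminating its round and table leaves {a, c}.
Round 6, table 3: eliminating its round and table leaves {a, c, f}.
Round 6, table 4: eliminating its round and table leaves {a, c, f}.
Round 6, table 5: eliminating its round and table leaves {a, c}.
Enumerating the assignments across these blanks that avoid any round or table repeat gives 4 completions.

4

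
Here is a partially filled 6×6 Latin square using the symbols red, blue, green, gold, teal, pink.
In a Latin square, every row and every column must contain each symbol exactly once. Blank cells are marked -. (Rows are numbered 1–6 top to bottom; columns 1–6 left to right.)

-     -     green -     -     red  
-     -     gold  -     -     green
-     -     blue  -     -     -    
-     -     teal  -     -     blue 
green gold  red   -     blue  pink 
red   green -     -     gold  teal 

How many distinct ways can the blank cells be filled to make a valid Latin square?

Row 1, column 1: eliminating its row and column leaves {blue, gold, teal, pink}.
Row 1, column 2: eliminating its row and column leaves {blue, teal, pink}.
Row 1, column 4: eliminating its row and column leaves {blue, gold, teal, pink}.
Row 1, column 5: eliminating its row and column leaves {teal, pink}.
Row 2, column 1: eliminating its row and column leaves {blue, teal, pink}.
Row 2, column 2: eliminating its row and column leaves {red, blue, teal, pink}.
Row 2, column 4: eliminating its row and column leaves {red, blue, teal, pink}.
Row 2, column 5: eliminating its row and column leaves {red, teal, pink}.
Row 3, column 1: eliminating its row and column leaves {gold, teal, pink}.
Row 3, column 2: eliminating its row and column leaves {red, teal, pink}.
Row 3, column 4: eliminating its row and column leaves {red, green, gold, teal, pink}.
Row 3, column 5: eliminating its row and column leaves {red, green, teal, pink}.
Row 3, column 6: eliminating its row and column leaves {gold}.
Row 4, column 1: eliminating its row and column leaves {gold, pink}.
Row 4, column 2: eliminating its row and column leaves {red, pink}.
Row 4, column 4: eliminating its row and column leaves {red, green, gold, pink}.
Row 4, column 5: eliminating its row and column leaves {red, green, pink}.
Row 5, column 4: eliminating its row and column leaves {teal}.
Row 6, column 3: eliminating its row and column leaves {pink}.
Row 6, column 4: eliminating its row and column leaves {blue, pink}.
Enumerating the assignments across these blanks that avoid any row or column repeat gives 14 completions.

14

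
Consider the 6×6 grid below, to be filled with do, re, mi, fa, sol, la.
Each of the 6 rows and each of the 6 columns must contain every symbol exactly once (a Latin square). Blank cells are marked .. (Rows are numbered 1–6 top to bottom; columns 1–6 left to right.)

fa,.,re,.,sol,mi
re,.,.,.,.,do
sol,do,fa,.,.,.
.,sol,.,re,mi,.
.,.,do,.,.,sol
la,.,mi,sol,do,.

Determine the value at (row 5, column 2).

re

Row 1, column 2: row 1 has {re, mi, fa, sol} and column 2 has {do, sol}, leaving only la.
Row 1, column 4: row 1 has {re, mi, fa, sol, la} and column 4 has {re, sol}, leaving only do.
Row 4, column 1: row 4 has {re, mi, sol} and column 1 has {re, fa, sol, la}, leaving only do.
Row 4, column 3: row 4 has {do, re, mi, sol} and column 3 has {do, re, mi, fa}, leaving only la.
Row 2, column 3: row 2 has {do, re} and column 3 has {do, re, mi, fa, la}, leaving only sol.
Row 4, column 6: row 4 has {do, re, mi, sol, la} and column 6 has {do, mi, sol}, leaving only fa.
Row 5, column 1: row 5 has {do, sol} and column 1 has {do, re, fa, sol, la}, leaving only mi.
Row 6, column 6: row 6 has {do, mi, sol, la} and column 6 has {do, mi, fa, sol}, leaving only re.
Row 3, column 6: row 3 has {do, fa, sol} and column 6 has {do, re, mi, fa, sol}, leaving only la.
Row 3, column 4: row 3 has {do, fa, sol, la} and column 4 has {do, re, sol}, leaving only mi.
Row 3, column 5: row 3 has {do, mi, fa, sol, la} and column 5 has {do, mi, sol}, leaving only re.
Row 6, column 2: row 6 has {do, re, mi, sol, la} and column 2 has {do, sol, la}, leaving only fa.
Row 5 already has {do, mi, sol} and column 2 already has {do, fa, sol, la}, so row 5, column 2 must be re.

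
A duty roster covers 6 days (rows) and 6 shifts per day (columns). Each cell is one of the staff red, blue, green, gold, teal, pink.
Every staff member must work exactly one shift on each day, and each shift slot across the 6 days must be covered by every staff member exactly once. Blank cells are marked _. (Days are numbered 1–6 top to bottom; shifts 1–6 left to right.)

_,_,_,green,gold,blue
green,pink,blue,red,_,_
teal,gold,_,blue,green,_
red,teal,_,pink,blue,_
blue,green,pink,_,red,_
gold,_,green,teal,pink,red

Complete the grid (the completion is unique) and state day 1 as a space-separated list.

pink red teal green gold blue

Day 1, shift 1: day 1 has {blue, green, gold} and shift 1 has {red, blue, green, gold, teal}, leaving only pink.
Day 1, shift 2: day 1 has {blue, green, gold, pink} and shift 2 has {green, gold, teal, pink}, leaving only red.
Day 1, shift 3: day 1 has {red, blue, green, gold, pink} and shift 3 has {blue, green, pink}, leaving only teal.
So day 1 reads: pink red teal green gold blue.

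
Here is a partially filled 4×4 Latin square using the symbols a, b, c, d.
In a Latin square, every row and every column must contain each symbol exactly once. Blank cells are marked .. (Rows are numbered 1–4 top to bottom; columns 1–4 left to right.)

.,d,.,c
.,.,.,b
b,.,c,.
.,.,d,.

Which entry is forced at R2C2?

c

Row 1, column 1: row 1 has {c, d} and column 1 has {b}, leaving only a.
Row 1, column 3: row 1 has {a, c, d} and column 3 has {c, d}, leaving only b.
Row 2, column 3: row 2 has {b} and column 3 has {b, c, d}, leaving only a.
Row 2 already has {a, b} and column 2 already has {d}, so row 2, column 2 must be c.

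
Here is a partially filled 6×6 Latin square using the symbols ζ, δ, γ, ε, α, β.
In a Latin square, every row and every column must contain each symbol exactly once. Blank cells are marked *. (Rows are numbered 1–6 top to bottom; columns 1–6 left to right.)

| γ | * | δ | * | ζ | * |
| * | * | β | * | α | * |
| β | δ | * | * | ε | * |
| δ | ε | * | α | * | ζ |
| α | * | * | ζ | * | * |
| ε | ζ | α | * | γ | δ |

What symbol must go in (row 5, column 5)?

Row 2, column 1: row 2 has {α, β} and column 1 has {δ, γ, ε, α, β}, leaving only ζ.
Row 2, column 2: row 2 has {ζ, α, β} and column 2 has {ζ, δ, ε}, leaving only γ.
Row 2, column 6: row 2 has {ζ, γ, α, β} and column 6 has {ζ, δ}, leaving only ε.
Row 2, column 4: row 2 has {ζ, γ, ε, α, β} and column 4 has {ζ, α}, leaving only δ.
Row 3, column 4: row 3 has {δ, ε, β} and column 4 has {ζ, δ, α}, leaving only γ.
Row 3, column 3: row 3 has {δ, γ, ε, β} and column 3 has {δ, α, β}, leaving only ζ.
Row 3, column 6: row 3 has {ζ, δ, γ, ε, β} and column 6 has {ζ, δ, ε}, leaving only α.
Row 1, column 6: row 1 has {ζ, δ, γ} and column 6 has {ζ, δ, ε, α}, leaving only β.
Row 1, column 2: row 1 has {ζ, δ, γ, β} and column 2 has {ζ, δ, γ, ε}, leaving only α.
Row 1, column 4: row 1 has {ζ, δ, γ, α, β} and column 4 has {ζ, δ, γ, α}, leaving only ε.
Row 4, column 3: row 4 has {ζ, δ, ε, α} and column 3 has {ζ, δ, α, β}, leaving only γ.
Row 4, column 5: row 4 has {ζ, δ, γ, ε, α} and column 5 has {ζ, γ, ε, α}, leaving only β.
Row 5 already has {ζ, α} and column 5 already has {ζ, γ, ε, α, β}, so row 5, column 5 must be δ.

δ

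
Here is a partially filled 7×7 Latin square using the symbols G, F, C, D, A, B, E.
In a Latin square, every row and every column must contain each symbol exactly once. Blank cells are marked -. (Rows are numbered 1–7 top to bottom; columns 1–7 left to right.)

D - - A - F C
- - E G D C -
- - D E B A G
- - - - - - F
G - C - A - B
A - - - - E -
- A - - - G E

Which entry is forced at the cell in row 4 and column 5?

G

Row 2, column 7: row 2 has {G, C, D, E} and column 7 has {G, F, C, B, E}, leaving only A.
Row 5, column 6: row 5 has {G, C, A, B} and column 6 has {G, F, C, A, E}, leaving only D.
Row 4, column 6: row 4 has {F} and column 6 has {G, F, C, D, A, E}, leaving only B.
Row 5, column 4: row 5 has {G, C, D, A, B} and column 4 has {G, A, E}, leaving only F.
Row 5, column 2: row 5 has {G, F, C, D, A, B} and column 2 has {A}, leaving only E.
Row 6, column 7: row 6 has {A, E} and column 7 has {G, F, C, A, B, E}, leaving only D.
Row 4, column 5 is narrowed to {G, C, E}.
If it were C, then row 6, column 2 would be left with no valid symbol.
If it were E, then row 1, column 3 would be left with no valid symbol.
So row 4, column 5 must be G.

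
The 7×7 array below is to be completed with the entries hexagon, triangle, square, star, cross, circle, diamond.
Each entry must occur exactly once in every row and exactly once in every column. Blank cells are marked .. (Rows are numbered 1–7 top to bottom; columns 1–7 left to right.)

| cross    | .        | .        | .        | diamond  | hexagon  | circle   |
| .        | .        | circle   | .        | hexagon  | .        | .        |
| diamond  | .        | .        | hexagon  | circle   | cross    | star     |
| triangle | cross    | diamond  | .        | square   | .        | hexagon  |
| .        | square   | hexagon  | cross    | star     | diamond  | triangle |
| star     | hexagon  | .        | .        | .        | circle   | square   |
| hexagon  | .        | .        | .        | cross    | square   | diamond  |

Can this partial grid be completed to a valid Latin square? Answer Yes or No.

Yes

No row or column among the givens repeats a symbol, and propagating forced cells runs into no contradiction.
One valid completion exists (for instance, cross star triangle square diamond hexagon circle / square diamond circle star hexagon triangle cross / diamond triangle square hexagon circle cross star / triangle cross diamond circle square star hexagon / circle square hexagon cross star diamond triangle / star hexagon cross diamond triangle circle square / hexagon circle star triangle cross square diamond).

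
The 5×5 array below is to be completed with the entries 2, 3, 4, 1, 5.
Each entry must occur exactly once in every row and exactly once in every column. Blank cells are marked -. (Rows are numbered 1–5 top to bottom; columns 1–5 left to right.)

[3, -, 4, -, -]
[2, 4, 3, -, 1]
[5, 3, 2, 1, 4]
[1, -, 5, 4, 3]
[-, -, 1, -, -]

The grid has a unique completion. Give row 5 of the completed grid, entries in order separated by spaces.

Row 5, column 1: row 5 has {1} and column 1 has {2, 3, 1, 5}, leaving only 4.
Row 2, column 4: row 2 has {2, 3, 4, 1} and column 4 has {4, 1}, leaving only 5.
Row 1, column 4: row 1 has {3, 4} and column 4 has {4, 1, 5}, leaving only 2.
Row 5, column 4: row 5 has {4, 1} and column 4 has {2, 4, 1, 5}, leaving only 3.
Row 1, column 5: row 1 has {2, 3, 4} and column 5 has {3, 4, 1}, leaving only 5.
Row 5, column 5: row 5 has {3, 4, 1} and column 5 has {3, 4, 1, 5}, leaving only 2.
Row 5, column 2: row 5 has {2, 3, 4, 1} and column 2 has {3, 4}, leaving only 5.
So row 5 reads: 4 5 1 3 2.

4 5 1 3 2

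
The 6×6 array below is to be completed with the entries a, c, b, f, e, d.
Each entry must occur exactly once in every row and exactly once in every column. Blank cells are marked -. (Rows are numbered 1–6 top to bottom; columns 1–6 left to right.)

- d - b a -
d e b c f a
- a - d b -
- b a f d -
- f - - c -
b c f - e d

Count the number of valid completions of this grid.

Row 1, column 1: eliminating its row and column leaves {c, f, e}.
Row 1, column 3: eliminating its row and column leaves {c, e}.
Row 1, column 6: eliminating its row and column leaves {c, f, e}.
Row 3, column 1: eliminating its row and column leaves {c, f, e}.
Row 3, column 3: eliminating its row and column leaves {c, e}.
Row 3, column 6: eliminating its row and column leaves {c, f, e}.
Row 4, column 1: eliminating its row and column leaves {c, e}.
Row 4, column 6: eliminating its row and column leaves {c, e}.
Row 5, column 1: eliminating its row and column leaves {a, e}.
Row 5, column 3: eliminating its row and column leaves {e, d}.
Row 5, column 4: eliminating its row and column leaves {a, e}.
Row 5, column 6: eliminating its row and column leaves {b, e}.
Row 6, column 4: eliminating its row and column leaves {a}.
Enumerating the assignments across these blanks that avoid any row or column repeat gives 4 completions.

4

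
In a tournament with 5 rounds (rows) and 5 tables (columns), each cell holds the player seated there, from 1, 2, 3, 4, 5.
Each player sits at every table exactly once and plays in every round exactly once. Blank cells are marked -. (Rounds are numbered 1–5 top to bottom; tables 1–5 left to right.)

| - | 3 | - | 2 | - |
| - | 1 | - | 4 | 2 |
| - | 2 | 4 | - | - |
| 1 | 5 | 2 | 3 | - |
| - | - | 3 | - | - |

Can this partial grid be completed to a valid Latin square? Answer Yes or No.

Yes

No round or table among the givens repeats a symbol, and propagating forced cells runs into no contradiction.
One valid completion exists (for instance, 4 3 1 2 5 / 3 1 5 4 2 / 5 2 4 1 3 / 1 5 2 3 4 / 2 4 3 5 1).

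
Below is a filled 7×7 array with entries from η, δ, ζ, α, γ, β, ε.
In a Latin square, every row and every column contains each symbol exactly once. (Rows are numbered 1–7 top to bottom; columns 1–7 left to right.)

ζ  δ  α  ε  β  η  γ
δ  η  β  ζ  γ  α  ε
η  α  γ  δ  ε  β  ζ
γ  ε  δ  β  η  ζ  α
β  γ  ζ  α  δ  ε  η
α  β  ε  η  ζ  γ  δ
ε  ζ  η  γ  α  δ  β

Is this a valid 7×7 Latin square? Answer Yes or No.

Yes

Each row is a permutation of the 7 symbols, and so is each column.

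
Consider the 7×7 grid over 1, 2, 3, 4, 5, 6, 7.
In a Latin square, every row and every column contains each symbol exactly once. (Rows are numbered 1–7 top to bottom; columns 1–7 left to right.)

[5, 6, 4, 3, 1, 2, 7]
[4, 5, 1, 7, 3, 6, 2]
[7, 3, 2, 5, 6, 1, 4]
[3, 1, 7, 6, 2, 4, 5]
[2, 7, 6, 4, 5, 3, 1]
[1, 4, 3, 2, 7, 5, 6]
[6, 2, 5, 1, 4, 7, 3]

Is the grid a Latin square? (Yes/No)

Each row is a permutation of the 7 symbols, and so is each column.

Yes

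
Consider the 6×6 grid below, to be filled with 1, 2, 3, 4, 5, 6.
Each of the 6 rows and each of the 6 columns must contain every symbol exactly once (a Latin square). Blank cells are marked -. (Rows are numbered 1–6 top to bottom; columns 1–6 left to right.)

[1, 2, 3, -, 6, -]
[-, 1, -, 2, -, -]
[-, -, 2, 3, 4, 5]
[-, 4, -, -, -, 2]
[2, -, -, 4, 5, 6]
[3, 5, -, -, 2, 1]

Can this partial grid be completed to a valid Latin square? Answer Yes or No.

Row 1, column 4: row 1 has {1, 2, 3, 6} and column 4 has {2, 3, 4}, so it must be 5.
Row 1, column 6: row 1 has {1, 2, 3, 5, 6} and column 6 has {1, 2, 5, 6}, so it must be 4.
Row 2, column 5: row 2 has {1, 2} and column 5 has {2, 4, 5, 6}, so it must be 3.
Now row 2, column 6: row 2 together with column 6 already contain {1, 2, 3, 4, 5, 6} — every symbol — so nothing can go there. The grid has no valid completion.

No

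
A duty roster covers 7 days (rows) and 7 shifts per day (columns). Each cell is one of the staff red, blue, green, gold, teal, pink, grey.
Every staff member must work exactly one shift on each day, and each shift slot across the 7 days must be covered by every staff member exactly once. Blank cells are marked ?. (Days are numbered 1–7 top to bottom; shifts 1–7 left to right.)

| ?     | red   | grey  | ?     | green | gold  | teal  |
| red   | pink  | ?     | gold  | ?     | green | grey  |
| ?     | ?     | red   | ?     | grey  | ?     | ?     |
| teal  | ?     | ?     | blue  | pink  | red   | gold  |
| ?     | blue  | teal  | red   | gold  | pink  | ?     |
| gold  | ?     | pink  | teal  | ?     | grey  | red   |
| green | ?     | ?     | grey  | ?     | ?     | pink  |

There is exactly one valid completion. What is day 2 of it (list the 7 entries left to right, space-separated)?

Day 2, shift 3: day 2 has {red, green, gold, pink, grey} and shift 3 has {red, teal, pink, grey}, leaving only blue.
Day 2, shift 5: day 2 has {red, blue, green, gold, pink, grey} and shift 5 has {green, gold, pink, grey}, leaving only teal.
So day 2 reads: red pink blue gold teal green grey.

red pink blue gold teal green grey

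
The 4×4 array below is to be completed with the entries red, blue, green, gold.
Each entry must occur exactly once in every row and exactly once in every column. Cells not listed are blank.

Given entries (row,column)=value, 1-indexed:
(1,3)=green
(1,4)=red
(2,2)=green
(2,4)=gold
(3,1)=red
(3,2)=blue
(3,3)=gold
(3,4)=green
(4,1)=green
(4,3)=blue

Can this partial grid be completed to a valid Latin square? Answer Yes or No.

Row 4, column 4: row 4 together with column 4 already contain {red, blue, green, gold} — every symbol — so nothing can go there. The grid has no valid completion.

No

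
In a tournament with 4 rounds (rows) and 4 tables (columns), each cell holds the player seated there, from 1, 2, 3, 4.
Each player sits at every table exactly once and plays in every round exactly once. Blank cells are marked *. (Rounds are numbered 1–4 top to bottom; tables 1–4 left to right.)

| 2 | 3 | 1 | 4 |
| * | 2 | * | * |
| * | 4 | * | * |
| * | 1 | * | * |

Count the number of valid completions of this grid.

Round 2, table 1: eliminating its round and table leaves {1, 3, 4}.
Round 2, table 3: eliminating its round and table leaves {3, 4}.
Round 2, table 4: eliminating its round and table leaves {1, 3}.
Round 3, table 1: eliminating its round and table leaves {1, 3}.
Round 3, table 3: eliminating its round and table leaves {2, 3}.
Round 3, table 4: eliminating its round and table leaves {1, 2, 3}.
Round 4, table 1: eliminating its round and table leaves {3, 4}.
Round 4, table 3: eliminating its round and table leaves {2, 3, 4}.
Round 4, table 4: eliminating its round and table leaves {2, 3}.
Enumerating the assignments across these blanks that avoid any round or table repeat gives 4 completions.

4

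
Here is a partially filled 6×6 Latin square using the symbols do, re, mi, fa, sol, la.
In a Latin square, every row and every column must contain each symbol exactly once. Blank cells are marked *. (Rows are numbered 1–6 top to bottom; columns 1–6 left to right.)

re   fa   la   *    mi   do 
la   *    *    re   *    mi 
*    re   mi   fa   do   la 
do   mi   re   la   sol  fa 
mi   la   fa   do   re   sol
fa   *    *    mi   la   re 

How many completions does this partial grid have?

Row 1, column 4: eliminating its row and column leaves {sol}.
Row 2, column 2: eliminating its row and column leaves {do, sol}.
Row 2, column 3: eliminating its row and column leaves {do, sol}.
Row 2, column 5: eliminating its row and column leaves {fa}.
Row 3, column 1: eliminating its row and column leaves {sol}.
Row 6, column 2: eliminating its row and column leaves {do, sol}.
Row 6, column 3: eliminating its row and column leaves {do, sol}.
Enumerating the assignments across these blanks that avoid any row or column repeat gives 2 completions.

2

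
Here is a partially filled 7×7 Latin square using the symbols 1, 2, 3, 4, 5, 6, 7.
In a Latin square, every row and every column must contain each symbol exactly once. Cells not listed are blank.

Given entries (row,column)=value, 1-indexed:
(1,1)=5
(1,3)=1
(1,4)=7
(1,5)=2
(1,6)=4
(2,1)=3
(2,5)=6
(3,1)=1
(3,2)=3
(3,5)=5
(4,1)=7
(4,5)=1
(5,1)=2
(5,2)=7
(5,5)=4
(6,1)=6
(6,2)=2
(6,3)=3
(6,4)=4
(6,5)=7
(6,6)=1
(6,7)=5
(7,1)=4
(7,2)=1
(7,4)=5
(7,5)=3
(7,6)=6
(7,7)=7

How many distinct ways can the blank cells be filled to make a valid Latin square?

9

Row 1, column 2: eliminating its row and column leaves {6}.
Row 1, column 7: eliminating its row and column leaves {3, 6}.
Row 2, column 2: eliminating its row and column leaves {4, 5}.
Row 2, column 3: eliminating its row and column leaves {2, 4, 5, 7}.
Row 2, column 4: eliminating its row and column leaves {1, 2}.
Row 2, column 6: eliminating its row and column leaves {2, 5, 7}.
Row 2, column 7: eliminating its row and column leaves {1, 2, 4}.
Row 3, column 3: eliminating its row and column leaves {2, 4, 6, 7}.
Row 3, column 4: eliminating its row and column leaves {2, 6}.
Row 3, column 6: eliminating its row and column leaves {2, 7}.
Row 3, column 7: eliminating its row and column leaves {2, 4, 6}.
Row 4, column 2: eliminating its row and column leaves {4, 5, 6}.
Row 4, column 3: eliminating its row and column leaves {2, 4, 5, 6}.
Row 4, column 4: eliminating its row and column leaves {2, 3, 6}.
Row 4, column 6: eliminating its row and column leaves {2, 3, 5}.
Row 4, column 7: eliminating its row and column leaves {2, 3, 4, 6}.
Row 5, column 3: eliminating its row and column leaves {5, 6}.
Row 5, column 4: eliminating its row and column leaves {1, 3, 6}.
Row 5, column 6: eliminating its row and column leaves {3, 5}.
Row 5, column 7: eliminating its row and column leaves {1, 3, 6}.
Row 7, column 3: eliminating its row and column leaves {2}.
Enumerating the assignments across these blanks that avoid any row or column repeat gives 9 completions.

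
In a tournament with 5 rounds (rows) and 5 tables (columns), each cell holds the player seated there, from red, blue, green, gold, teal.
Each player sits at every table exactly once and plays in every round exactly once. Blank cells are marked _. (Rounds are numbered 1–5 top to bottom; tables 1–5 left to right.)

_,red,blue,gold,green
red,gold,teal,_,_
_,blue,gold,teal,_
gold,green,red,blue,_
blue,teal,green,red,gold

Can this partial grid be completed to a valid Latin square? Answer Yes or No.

Yes

No round or table among the givens repeats a symbol, and propagating forced cells runs into no contradiction.
One valid completion exists (for instance, teal red blue gold green / red gold teal green blue / green blue gold teal red / gold green red blue teal / blue teal green red gold).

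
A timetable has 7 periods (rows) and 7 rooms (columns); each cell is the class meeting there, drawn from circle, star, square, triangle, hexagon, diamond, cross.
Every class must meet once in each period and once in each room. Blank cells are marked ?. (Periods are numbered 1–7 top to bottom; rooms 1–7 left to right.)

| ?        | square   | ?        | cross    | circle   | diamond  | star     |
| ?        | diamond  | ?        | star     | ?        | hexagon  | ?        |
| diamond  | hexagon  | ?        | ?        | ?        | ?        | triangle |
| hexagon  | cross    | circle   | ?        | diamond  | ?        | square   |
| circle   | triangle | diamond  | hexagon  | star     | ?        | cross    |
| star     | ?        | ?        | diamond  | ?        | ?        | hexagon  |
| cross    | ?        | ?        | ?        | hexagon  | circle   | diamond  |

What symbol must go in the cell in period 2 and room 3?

cross

Period 1, room 1: period 1 has {circle, star, square, diamond, cross} and room 1 has {circle, star, hexagon, diamond, cross}, leaving only triangle.
Period 1, room 3: period 1 has {circle, star, square, triangle, diamond, cross} and room 3 has {circle, diamond}, leaving only hexagon.
Period 2, room 1: period 2 has {star, hexagon, diamond} and room 1 has {circle, star, triangle, hexagon, diamond, cross}, leaving only square.
Period 2, room 7: period 2 has {star, square, hexagon, diamond} and room 7 has {star, square, triangle, hexagon, diamond, cross}, leaving only circle.
Period 4, room 4: period 4 has {circle, square, hexagon, diamond, cross} and room 4 has {star, hexagon, diamond, cross}, leaving only triangle.
Period 4, room 6: period 4 has {circle, square, triangle, hexagon, diamond, cross} and room 6 has {circle, hexagon, diamond}, leaving only star.
Period 5, room 6: period 5 has {circle, star, triangle, hexagon, diamond, cross} and room 6 has {circle, star, hexagon, diamond}, leaving only square.
Period 3, room 6: period 3 has {triangle, hexagon, diamond} and room 6 has {circle, star, square, hexagon, diamond}, leaving only cross.
Period 3, room 5: period 3 has {triangle, hexagon, diamond, cross} and room 5 has {circle, star, hexagon, diamond}, leaving only square.
Period 3, room 3: period 3 has {square, triangle, hexagon, diamond, cross} and room 3 has {circle, hexagon, diamond}, leaving only star.
Period 3, room 4: period 3 has {star, square, triangle, hexagon, diamond, cross} and room 4 has {star, triangle, hexagon, diamond, cross}, leaving only circle.
Period 6, room 2: period 6 has {star, hexagon, diamond} and room 2 has {square, triangle, hexagon, diamond, cross}, leaving only circle.
Period 6, room 6: period 6 has {circle, star, hexagon, diamond} and room 6 has {circle, star, square, hexagon, diamond, cross}, leaving only triangle.
Period 6, room 5: period 6 has {circle, star, triangle, hexagon, diamond} and room 5 has {circle, star, square, hexagon, diamond}, leaving only cross.
Period 2, room 5: period 2 has {circle, star, square, hexagon, diamond} and room 5 has {circle, star, square, hexagon, diamond, cross}, leaving only triangle.
Period 2 already has {circle, star, square, triangle, hexagon, diamond} and room 3 already has {circle, star, hexagon, diamond}, so period 2, room 3 must be cross.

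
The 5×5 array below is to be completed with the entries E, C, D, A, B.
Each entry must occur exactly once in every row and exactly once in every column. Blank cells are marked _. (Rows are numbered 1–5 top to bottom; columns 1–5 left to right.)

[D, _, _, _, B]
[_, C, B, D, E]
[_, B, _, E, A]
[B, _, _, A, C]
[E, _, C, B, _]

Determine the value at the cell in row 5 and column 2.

A

Row 1, column 4: row 1 has {D, B} and column 4 has {E, D, A, B}, leaving only C.
Row 2, column 1: row 2 has {E, C, D, B} and column 1 has {E, D, B}, leaving only A.
Row 3, column 1: row 3 has {E, A, B} and column 1 has {E, D, A, B}, leaving only C.
Row 3, column 3: row 3 has {E, C, A, B} and column 3 has {C, B}, leaving only D.
Row 4, column 3: row 4 has {C, A, B} and column 3 has {C, D, B}, leaving only E.
Row 1, column 3: row 1 has {C, D, B} and column 3 has {E, C, D, B}, leaving only A.
Row 1, column 2: row 1 has {C, D, A, B} and column 2 has {C, B}, leaving only E.
Row 4, column 2: row 4 has {E, C, A, B} and column 2 has {E, C, B}, leaving only D.
Row 5 already has {E, C, B} and column 2 already has {E, C, D, B}, so row 5, column 2 must be A.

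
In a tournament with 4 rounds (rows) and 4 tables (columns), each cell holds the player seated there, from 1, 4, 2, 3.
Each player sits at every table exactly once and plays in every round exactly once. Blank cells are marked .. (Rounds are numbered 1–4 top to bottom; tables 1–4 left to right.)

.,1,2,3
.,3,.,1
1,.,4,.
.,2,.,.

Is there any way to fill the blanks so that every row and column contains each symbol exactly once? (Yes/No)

Round 2, table 3: round 2 together with table 3 already contain {1, 4, 2, 3} — every symbol — so nothing can go there. The grid has no valid completion.

No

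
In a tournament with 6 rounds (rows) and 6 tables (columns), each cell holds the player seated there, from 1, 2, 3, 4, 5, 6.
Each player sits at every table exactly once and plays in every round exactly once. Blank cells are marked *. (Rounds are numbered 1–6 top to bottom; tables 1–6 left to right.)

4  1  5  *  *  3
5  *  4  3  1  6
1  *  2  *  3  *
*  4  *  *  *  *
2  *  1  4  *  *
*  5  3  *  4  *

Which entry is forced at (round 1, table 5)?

Round 2, table 2: round 2 has {1, 3, 4, 5, 6} and table 2 has {1, 4, 5}, leaving only 2.
Round 3, table 2: round 3 has {1, 2, 3} and table 2 has {1, 2, 4, 5}, leaving only 6.
Round 3, table 4: round 3 has {1, 2, 3, 6} and table 4 has {3, 4}, leaving only 5.
Round 3, table 6: round 3 has {1, 2, 3, 5, 6} and table 6 has {3, 6}, leaving only 4.
Round 4, table 3: round 4 has {4} and table 3 has {1, 2, 3, 4, 5}, leaving only 6.
Round 4, table 1: round 4 has {4, 6} and table 1 has {1, 2, 4, 5}, leaving only 3.
Round 5, table 2: round 5 has {1, 2, 4} and table 2 has {1, 2, 4, 5, 6}, leaving only 3.
Round 5, table 6: round 5 has {1, 2, 3, 4} and table 6 has {3, 4, 6}, leaving only 5.
Round 5, table 5: round 5 has {1, 2, 3, 4, 5} and table 5 has {1, 3, 4}, leaving only 6.
Round 1 already has {1, 3, 4, 5} and table 5 already has {1, 3, 4, 6}, so round 1, table 5 must be 2.

2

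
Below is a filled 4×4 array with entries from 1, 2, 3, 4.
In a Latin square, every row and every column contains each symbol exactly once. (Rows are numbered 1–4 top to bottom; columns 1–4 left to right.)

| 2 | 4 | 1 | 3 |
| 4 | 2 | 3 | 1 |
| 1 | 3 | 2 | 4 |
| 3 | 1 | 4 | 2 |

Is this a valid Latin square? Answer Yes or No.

Yes

Each row is a permutation of the 4 symbols, and so is each column.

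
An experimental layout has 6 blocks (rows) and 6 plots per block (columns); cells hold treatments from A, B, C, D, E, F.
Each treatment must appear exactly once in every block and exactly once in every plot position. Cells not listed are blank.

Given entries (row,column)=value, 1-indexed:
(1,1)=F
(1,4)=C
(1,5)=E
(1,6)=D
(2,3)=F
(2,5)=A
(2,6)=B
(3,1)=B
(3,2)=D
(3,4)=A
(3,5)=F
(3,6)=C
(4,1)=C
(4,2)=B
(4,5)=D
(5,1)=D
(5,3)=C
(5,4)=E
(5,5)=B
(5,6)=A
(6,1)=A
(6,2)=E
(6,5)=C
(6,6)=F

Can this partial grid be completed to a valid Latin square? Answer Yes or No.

Yes

No block or plot among the givens repeats a symbol, and propagating forced cells runs into no contradiction.
One valid completion exists (for instance, F A B C E D / E C F D A B / B D E A F C / C B A F D E / D F C E B A / A E D B C F).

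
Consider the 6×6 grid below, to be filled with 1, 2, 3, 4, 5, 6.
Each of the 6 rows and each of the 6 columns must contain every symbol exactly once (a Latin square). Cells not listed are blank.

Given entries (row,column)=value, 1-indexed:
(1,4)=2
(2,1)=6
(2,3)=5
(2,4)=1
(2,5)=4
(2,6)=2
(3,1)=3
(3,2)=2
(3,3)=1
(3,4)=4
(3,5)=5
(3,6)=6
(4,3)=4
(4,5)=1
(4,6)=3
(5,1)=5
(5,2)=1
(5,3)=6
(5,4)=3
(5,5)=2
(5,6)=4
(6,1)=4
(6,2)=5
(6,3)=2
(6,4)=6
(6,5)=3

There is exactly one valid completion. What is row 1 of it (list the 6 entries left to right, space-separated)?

Row 1, column 1: row 1 has {2} and column 1 has {3, 4, 5, 6}, leaving only 1.
Row 1, column 3: row 1 has {1, 2} and column 3 has {1, 2, 4, 5, 6}, leaving only 3.
Row 1, column 5: row 1 has {1, 2, 3} and column 5 has {1, 2, 3, 4, 5}, leaving only 6.
Row 1, column 2: row 1 has {1, 2, 3, 6} and column 2 has {1, 2, 5}, leaving only 4.
Row 1, column 6: row 1 has {1, 2, 3, 4, 6} and column 6 has {2, 3, 4, 6}, leaving only 5.
So row 1 reads: 1 4 3 2 6 5.

1 4 3 2 6 5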